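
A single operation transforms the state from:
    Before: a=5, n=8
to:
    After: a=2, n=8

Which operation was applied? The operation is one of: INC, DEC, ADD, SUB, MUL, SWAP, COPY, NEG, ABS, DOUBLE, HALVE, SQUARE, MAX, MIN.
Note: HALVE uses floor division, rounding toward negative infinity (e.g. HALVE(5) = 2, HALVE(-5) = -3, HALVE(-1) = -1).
HALVE(a)

Analyzing the change:
Before: a=5, n=8
After: a=2, n=8
Variable a changed from 5 to 2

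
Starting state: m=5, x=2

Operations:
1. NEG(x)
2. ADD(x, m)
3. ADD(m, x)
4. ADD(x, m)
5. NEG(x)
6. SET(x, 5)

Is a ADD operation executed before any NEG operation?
No

First ADD: step 2
First NEG: step 1
Since 2 > 1, NEG comes first.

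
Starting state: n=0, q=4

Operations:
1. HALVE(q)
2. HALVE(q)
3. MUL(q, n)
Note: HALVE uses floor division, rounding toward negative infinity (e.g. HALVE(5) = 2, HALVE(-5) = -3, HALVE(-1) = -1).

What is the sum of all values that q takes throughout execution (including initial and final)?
7

Values of q at each step:
Initial: q = 4
After step 1: q = 2
After step 2: q = 1
After step 3: q = 0
Sum = 4 + 2 + 1 + 0 = 7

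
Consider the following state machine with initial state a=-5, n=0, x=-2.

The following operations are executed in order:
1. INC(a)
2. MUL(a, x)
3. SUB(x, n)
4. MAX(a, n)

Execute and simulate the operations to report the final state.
{a: 8, n: 0, x: -2}

Step-by-step execution:
Initial: a=-5, n=0, x=-2
After step 1 (INC(a)): a=-4, n=0, x=-2
After step 2 (MUL(a, x)): a=8, n=0, x=-2
After step 3 (SUB(x, n)): a=8, n=0, x=-2
After step 4 (MAX(a, n)): a=8, n=0, x=-2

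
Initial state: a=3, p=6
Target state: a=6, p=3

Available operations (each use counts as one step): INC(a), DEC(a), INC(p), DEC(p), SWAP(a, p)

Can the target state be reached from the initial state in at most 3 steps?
Yes

Path (1 step): SWAP(a, p)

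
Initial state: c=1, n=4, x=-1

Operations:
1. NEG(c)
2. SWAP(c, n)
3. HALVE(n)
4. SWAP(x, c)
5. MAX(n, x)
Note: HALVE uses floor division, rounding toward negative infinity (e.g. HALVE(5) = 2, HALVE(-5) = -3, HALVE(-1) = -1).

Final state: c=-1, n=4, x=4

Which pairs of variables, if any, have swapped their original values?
None

Comparing initial and final values:
x: -1 → 4
n: 4 → 4
c: 1 → -1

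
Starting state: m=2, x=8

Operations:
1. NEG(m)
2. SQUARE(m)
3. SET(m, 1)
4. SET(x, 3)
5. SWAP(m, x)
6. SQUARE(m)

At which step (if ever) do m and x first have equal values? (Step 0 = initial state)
Never

m and x never become equal during execution.

Comparing values at each step:
Initial: m=2, x=8
After step 1: m=-2, x=8
After step 2: m=4, x=8
After step 3: m=1, x=8
After step 4: m=1, x=3
After step 5: m=3, x=1
After step 6: m=9, x=1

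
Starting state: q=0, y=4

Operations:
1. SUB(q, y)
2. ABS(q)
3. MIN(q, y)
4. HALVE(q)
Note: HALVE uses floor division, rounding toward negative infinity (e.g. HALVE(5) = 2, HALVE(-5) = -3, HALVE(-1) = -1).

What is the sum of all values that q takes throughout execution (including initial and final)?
6

Values of q at each step:
Initial: q = 0
After step 1: q = -4
After step 2: q = 4
After step 3: q = 4
After step 4: q = 2
Sum = 0 + -4 + 4 + 4 + 2 = 6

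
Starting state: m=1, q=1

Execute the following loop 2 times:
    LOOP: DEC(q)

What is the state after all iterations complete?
m=1, q=-1

Iteration trace:
Start: m=1, q=1
After iteration 1: m=1, q=0
After iteration 2: m=1, q=-1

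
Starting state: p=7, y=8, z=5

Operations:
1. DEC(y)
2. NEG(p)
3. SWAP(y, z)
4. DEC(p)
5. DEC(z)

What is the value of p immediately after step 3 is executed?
p = -7

Tracing p through execution:
Initial: p = 7
After step 1 (DEC(y)): p = 7
After step 2 (NEG(p)): p = -7
After step 3 (SWAP(y, z)): p = -7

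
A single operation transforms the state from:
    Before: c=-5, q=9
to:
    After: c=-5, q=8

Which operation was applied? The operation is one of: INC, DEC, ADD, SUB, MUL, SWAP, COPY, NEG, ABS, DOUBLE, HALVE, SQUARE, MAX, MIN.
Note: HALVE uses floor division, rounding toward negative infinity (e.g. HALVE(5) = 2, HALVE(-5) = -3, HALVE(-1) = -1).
DEC(q)

Analyzing the change:
Before: c=-5, q=9
After: c=-5, q=8
Variable q changed from 9 to 8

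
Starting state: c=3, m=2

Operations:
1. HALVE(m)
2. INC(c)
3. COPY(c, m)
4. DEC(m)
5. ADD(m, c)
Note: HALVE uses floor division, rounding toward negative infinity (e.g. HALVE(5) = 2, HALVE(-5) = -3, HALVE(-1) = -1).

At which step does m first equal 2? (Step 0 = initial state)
Step 0

Tracing m:
Initial: m = 2 ← first occurrence
After step 1: m = 1
After step 2: m = 1
After step 3: m = 1
After step 4: m = 0
After step 5: m = 1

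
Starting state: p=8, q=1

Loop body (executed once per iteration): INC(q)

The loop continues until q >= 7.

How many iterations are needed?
6

Tracing iterations:
Initial: p=8, q=1
After iteration 1: p=8, q=2
After iteration 2: p=8, q=3
After iteration 3: p=8, q=4
After iteration 4: p=8, q=5
After iteration 5: p=8, q=6
After iteration 6: p=8, q=7
q >= 7 now holds, so the loop exits after 6 iterations.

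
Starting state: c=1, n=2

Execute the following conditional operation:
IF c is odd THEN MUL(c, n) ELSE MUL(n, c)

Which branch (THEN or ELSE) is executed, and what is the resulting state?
Branch: THEN, Final state: c=2, n=2

Evaluating condition: c is odd
Condition is True, so THEN branch executes
After MUL(c, n): c=2, n=2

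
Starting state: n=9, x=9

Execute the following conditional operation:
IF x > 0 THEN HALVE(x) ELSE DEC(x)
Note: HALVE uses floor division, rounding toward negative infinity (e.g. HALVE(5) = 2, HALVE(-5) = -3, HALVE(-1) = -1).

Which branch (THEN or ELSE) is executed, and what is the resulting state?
Branch: THEN, Final state: n=9, x=4

Evaluating condition: x > 0
x = 9
Condition is True, so THEN branch executes
After HALVE(x): n=9, x=4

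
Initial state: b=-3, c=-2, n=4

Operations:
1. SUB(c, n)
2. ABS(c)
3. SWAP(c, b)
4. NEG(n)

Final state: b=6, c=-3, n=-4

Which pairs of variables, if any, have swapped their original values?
None

Comparing initial and final values:
c: -2 → -3
n: 4 → -4
b: -3 → 6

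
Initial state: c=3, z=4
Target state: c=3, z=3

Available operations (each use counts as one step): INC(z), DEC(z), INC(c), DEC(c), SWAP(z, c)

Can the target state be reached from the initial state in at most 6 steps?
Yes

Path (1 step): DEC(z)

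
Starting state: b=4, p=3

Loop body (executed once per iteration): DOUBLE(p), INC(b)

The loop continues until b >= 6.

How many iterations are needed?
2

Tracing iterations:
Initial: b=4, p=3
After iteration 1: b=5, p=6
After iteration 2: b=6, p=12
b >= 6 now holds, so the loop exits after 2 iterations.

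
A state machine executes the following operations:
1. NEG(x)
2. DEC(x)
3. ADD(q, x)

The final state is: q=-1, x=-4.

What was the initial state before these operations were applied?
q=3, x=3

Working backwards:
Final state: q=-1, x=-4
Before step 3 (ADD(q, x)): q=3, x=-4
Before step 2 (DEC(x)): q=3, x=-3
Before step 1 (NEG(x)): q=3, x=3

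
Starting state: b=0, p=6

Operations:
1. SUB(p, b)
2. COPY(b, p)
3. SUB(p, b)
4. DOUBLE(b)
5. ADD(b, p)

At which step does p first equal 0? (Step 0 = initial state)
Step 3

Tracing p:
Initial: p = 6
After step 1: p = 6
After step 2: p = 6
After step 3: p = 0 ← first occurrence
After step 4: p = 0
After step 5: p = 0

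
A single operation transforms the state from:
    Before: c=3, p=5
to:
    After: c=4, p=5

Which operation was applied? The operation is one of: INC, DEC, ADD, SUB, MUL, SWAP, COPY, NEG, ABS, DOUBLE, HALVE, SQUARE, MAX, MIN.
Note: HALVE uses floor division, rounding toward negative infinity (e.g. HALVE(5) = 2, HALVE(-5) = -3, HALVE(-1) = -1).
INC(c)

Analyzing the change:
Before: c=3, p=5
After: c=4, p=5
Variable c changed from 3 to 4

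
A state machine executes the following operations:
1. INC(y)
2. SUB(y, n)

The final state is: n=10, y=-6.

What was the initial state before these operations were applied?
n=10, y=3

Working backwards:
Final state: n=10, y=-6
Before step 2 (SUB(y, n)): n=10, y=4
Before step 1 (INC(y)): n=10, y=3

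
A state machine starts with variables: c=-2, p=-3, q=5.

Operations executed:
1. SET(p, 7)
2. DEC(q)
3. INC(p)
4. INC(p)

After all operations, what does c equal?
c = -2

Tracing execution:
Step 1: SET(p, 7) → c = -2
Step 2: DEC(q) → c = -2
Step 3: INC(p) → c = -2
Step 4: INC(p) → c = -2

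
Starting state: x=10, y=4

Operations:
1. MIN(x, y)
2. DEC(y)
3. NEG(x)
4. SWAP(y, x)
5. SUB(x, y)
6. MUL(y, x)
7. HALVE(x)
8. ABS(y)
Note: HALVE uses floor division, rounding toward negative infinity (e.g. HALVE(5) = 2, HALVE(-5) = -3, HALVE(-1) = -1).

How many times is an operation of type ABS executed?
1

Counting ABS operations:
Step 8: ABS(y) ← ABS
Total: 1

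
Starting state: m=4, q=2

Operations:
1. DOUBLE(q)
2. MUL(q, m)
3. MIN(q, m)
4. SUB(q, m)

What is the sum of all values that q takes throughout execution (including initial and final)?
26

Values of q at each step:
Initial: q = 2
After step 1: q = 4
After step 2: q = 16
After step 3: q = 4
After step 4: q = 0
Sum = 2 + 4 + 16 + 4 + 0 = 26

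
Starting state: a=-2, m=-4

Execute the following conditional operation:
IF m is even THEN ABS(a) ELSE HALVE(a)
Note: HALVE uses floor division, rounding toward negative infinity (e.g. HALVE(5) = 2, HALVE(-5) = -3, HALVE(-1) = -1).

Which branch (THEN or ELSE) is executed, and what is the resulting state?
Branch: THEN, Final state: a=2, m=-4

Evaluating condition: m is even
Condition is True, so THEN branch executes
After ABS(a): a=2, m=-4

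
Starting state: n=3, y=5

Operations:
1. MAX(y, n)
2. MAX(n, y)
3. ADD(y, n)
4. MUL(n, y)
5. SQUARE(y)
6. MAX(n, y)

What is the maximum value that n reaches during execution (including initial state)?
100

Values of n at each step:
Initial: n = 3
After step 1: n = 3
After step 2: n = 5
After step 3: n = 5
After step 4: n = 50
After step 5: n = 50
After step 6: n = 100 ← maximum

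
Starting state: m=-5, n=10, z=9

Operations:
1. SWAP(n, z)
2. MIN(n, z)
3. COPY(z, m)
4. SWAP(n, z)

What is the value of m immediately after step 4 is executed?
m = -5

Tracing m through execution:
Initial: m = -5
After step 1 (SWAP(n, z)): m = -5
After step 2 (MIN(n, z)): m = -5
After step 3 (COPY(z, m)): m = -5
After step 4 (SWAP(n, z)): m = -5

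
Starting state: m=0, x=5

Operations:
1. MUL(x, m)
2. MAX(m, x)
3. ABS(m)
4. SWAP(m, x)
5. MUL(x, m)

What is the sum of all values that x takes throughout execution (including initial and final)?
5

Values of x at each step:
Initial: x = 5
After step 1: x = 0
After step 2: x = 0
After step 3: x = 0
After step 4: x = 0
After step 5: x = 0
Sum = 5 + 0 + 0 + 0 + 0 + 0 = 5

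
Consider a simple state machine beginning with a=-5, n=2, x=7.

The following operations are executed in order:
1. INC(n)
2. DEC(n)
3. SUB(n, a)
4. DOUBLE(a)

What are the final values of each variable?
{a: -10, n: 7, x: 7}

Step-by-step execution:
Initial: a=-5, n=2, x=7
After step 1 (INC(n)): a=-5, n=3, x=7
After step 2 (DEC(n)): a=-5, n=2, x=7
After step 3 (SUB(n, a)): a=-5, n=7, x=7
After step 4 (DOUBLE(a)): a=-10, n=7, x=7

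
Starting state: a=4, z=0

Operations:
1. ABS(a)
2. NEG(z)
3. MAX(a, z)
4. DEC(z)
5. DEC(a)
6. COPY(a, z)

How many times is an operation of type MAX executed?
1

Counting MAX operations:
Step 3: MAX(a, z) ← MAX
Total: 1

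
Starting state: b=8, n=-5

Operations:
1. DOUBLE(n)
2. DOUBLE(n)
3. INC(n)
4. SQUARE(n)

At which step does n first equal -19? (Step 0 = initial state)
Step 3

Tracing n:
Initial: n = -5
After step 1: n = -10
After step 2: n = -20
After step 3: n = -19 ← first occurrence
After step 4: n = 361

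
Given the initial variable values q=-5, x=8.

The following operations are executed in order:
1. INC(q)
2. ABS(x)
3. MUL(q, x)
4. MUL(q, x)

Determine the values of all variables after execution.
{q: -256, x: 8}

Step-by-step execution:
Initial: q=-5, x=8
After step 1 (INC(q)): q=-4, x=8
After step 2 (ABS(x)): q=-4, x=8
After step 3 (MUL(q, x)): q=-32, x=8
After step 4 (MUL(q, x)): q=-256, x=8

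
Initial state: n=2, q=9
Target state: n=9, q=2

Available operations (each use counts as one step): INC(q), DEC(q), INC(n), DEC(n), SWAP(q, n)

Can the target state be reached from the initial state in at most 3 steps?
Yes

Path (1 step): SWAP(q, n)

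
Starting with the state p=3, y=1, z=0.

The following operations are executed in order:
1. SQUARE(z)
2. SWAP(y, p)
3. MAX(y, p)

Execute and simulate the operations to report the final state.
{p: 1, y: 3, z: 0}

Step-by-step execution:
Initial: p=3, y=1, z=0
After step 1 (SQUARE(z)): p=3, y=1, z=0
After step 2 (SWAP(y, p)): p=1, y=3, z=0
After step 3 (MAX(y, p)): p=1, y=3, z=0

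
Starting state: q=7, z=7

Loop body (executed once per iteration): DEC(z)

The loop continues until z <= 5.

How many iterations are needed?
2

Tracing iterations:
Initial: q=7, z=7
After iteration 1: q=7, z=6
After iteration 2: q=7, z=5
z <= 5 now holds, so the loop exits after 2 iterations.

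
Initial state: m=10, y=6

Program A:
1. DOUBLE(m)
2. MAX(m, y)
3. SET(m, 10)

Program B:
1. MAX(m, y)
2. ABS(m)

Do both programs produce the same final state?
Yes

Program A final state: m=10, y=6
Program B final state: m=10, y=6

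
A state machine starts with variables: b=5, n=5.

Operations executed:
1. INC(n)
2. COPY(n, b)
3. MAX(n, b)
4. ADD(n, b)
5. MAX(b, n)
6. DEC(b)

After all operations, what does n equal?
n = 10

Tracing execution:
Step 1: INC(n) → n = 6
Step 2: COPY(n, b) → n = 5
Step 3: MAX(n, b) → n = 5
Step 4: ADD(n, b) → n = 10
Step 5: MAX(b, n) → n = 10
Step 6: DEC(b) → n = 10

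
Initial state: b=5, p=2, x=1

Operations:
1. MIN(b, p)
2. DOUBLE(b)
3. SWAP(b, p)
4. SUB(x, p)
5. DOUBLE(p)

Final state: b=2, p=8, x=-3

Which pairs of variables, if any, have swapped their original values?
None

Comparing initial and final values:
b: 5 → 2
p: 2 → 8
x: 1 → -3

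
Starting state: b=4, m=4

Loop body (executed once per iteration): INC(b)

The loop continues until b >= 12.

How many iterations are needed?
8

Tracing iterations:
Initial: b=4, m=4
After iteration 1: b=5, m=4
After iteration 2: b=6, m=4
After iteration 3: b=7, m=4
After iteration 4: b=8, m=4
After iteration 5: b=9, m=4
After iteration 6: b=10, m=4
After iteration 7: b=11, m=4
After iteration 8: b=12, m=4
b >= 12 now holds, so the loop exits after 8 iterations.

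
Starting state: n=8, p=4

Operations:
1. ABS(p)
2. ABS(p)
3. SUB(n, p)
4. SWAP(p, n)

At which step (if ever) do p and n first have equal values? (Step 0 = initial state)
Step 3

p and n first become equal after step 3.

Comparing values at each step:
Initial: p=4, n=8
After step 1: p=4, n=8
After step 2: p=4, n=8
After step 3: p=4, n=4 ← equal!
After step 4: p=4, n=4 ← equal!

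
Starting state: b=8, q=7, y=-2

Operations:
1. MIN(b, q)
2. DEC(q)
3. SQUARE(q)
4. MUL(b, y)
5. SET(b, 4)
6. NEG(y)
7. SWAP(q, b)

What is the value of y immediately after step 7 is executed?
y = 2

Tracing y through execution:
Initial: y = -2
After step 1 (MIN(b, q)): y = -2
After step 2 (DEC(q)): y = -2
After step 3 (SQUARE(q)): y = -2
After step 4 (MUL(b, y)): y = -2
After step 5 (SET(b, 4)): y = -2
After step 6 (NEG(y)): y = 2
After step 7 (SWAP(q, b)): y = 2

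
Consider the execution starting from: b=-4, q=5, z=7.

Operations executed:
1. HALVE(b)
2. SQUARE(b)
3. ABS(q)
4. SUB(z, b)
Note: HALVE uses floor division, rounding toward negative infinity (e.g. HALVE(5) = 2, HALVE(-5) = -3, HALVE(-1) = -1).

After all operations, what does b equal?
b = 4

Tracing execution:
Step 1: HALVE(b) → b = -2
Step 2: SQUARE(b) → b = 4
Step 3: ABS(q) → b = 4
Step 4: SUB(z, b) → b = 4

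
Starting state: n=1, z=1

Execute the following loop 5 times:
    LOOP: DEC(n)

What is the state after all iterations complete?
n=-4, z=1

Iteration trace:
Start: n=1, z=1
After iteration 1: n=0, z=1
After iteration 2: n=-1, z=1
After iteration 3: n=-2, z=1
After iteration 4: n=-3, z=1
After iteration 5: n=-4, z=1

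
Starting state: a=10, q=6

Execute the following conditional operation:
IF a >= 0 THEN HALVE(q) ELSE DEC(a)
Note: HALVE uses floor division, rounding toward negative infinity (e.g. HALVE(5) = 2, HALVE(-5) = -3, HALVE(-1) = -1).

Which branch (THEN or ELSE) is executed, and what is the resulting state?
Branch: THEN, Final state: a=10, q=3

Evaluating condition: a >= 0
a = 10
Condition is True, so THEN branch executes
After HALVE(q): a=10, q=3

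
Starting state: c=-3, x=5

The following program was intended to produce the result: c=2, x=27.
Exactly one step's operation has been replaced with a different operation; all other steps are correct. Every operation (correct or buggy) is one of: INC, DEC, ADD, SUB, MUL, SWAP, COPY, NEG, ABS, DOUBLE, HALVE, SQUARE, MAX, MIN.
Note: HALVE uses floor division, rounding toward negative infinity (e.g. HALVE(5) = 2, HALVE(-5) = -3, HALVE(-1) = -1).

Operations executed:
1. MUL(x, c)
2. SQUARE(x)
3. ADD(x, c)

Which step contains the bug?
Step 1

Trace with buggy code:
Initial: c=-3, x=5
After step 1: c=-3, x=-15
After step 2: c=-3, x=225
After step 3: c=-3, x=222
Actual final c=-3, x=222 ≠ expected c=2, x=27.
Step 1 is the only position where a single-operation replacement can produce the expected result.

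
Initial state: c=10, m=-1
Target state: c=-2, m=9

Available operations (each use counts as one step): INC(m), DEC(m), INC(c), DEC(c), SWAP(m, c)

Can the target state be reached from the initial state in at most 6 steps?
Yes

Path (3 steps): DEC(m) → DEC(c) → SWAP(m, c)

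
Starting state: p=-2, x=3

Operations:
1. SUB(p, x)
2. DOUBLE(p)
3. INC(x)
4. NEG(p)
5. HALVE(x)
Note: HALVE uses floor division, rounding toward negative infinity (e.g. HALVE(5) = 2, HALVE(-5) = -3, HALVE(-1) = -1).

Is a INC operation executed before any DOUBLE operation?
No

First INC: step 3
First DOUBLE: step 2
Since 3 > 2, DOUBLE comes first.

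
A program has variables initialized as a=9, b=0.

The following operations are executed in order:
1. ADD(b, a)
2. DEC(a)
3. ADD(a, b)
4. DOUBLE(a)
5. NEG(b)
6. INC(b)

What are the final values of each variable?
{a: 34, b: -8}

Step-by-step execution:
Initial: a=9, b=0
After step 1 (ADD(b, a)): a=9, b=9
After step 2 (DEC(a)): a=8, b=9
After step 3 (ADD(a, b)): a=17, b=9
After step 4 (DOUBLE(a)): a=34, b=9
After step 5 (NEG(b)): a=34, b=-9
After step 6 (INC(b)): a=34, b=-8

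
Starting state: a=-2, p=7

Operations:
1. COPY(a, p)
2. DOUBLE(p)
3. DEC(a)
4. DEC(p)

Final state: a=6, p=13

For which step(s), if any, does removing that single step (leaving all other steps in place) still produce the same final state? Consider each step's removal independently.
None - removing any single step changes the final result

Testing removal of each single step:
Without step 1: final = a=-3, p=13 (different)
Without step 2: final = a=6, p=6 (different)
Without step 3: final = a=7, p=13 (different)
Without step 4: final = a=6, p=14 (different)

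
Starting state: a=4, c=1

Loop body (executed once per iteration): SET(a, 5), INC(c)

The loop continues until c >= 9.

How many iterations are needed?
8

Tracing iterations:
Initial: a=4, c=1
After iteration 1: a=5, c=2
After iteration 2: a=5, c=3
After iteration 3: a=5, c=4
After iteration 4: a=5, c=5
After iteration 5: a=5, c=6
After iteration 6: a=5, c=7
After iteration 7: a=5, c=8
After iteration 8: a=5, c=9
c >= 9 now holds, so the loop exits after 8 iterations.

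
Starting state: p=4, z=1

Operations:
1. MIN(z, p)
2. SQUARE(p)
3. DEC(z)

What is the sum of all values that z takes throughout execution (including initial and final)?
3

Values of z at each step:
Initial: z = 1
After step 1: z = 1
After step 2: z = 1
After step 3: z = 0
Sum = 1 + 1 + 1 + 0 = 3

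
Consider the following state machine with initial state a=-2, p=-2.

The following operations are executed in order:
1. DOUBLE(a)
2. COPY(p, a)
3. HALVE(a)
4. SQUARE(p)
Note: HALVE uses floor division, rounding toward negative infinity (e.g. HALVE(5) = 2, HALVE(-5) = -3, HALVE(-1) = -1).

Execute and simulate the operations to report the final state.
{a: -2, p: 16}

Step-by-step execution:
Initial: a=-2, p=-2
After step 1 (DOUBLE(a)): a=-4, p=-2
After step 2 (COPY(p, a)): a=-4, p=-4
After step 3 (HALVE(a)): a=-2, p=-4
After step 4 (SQUARE(p)): a=-2, p=16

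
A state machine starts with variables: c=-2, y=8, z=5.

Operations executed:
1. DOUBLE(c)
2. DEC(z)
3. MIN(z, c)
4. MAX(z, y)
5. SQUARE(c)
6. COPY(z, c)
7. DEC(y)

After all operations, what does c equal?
c = 16

Tracing execution:
Step 1: DOUBLE(c) → c = -4
Step 2: DEC(z) → c = -4
Step 3: MIN(z, c) → c = -4
Step 4: MAX(z, y) → c = -4
Step 5: SQUARE(c) → c = 16
Step 6: COPY(z, c) → c = 16
Step 7: DEC(y) → c = 16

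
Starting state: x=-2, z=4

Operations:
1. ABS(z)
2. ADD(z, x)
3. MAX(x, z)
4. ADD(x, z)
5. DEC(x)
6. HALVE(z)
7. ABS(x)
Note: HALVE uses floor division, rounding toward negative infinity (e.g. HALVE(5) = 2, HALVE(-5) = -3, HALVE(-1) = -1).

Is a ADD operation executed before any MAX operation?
Yes

First ADD: step 2
First MAX: step 3
Since 2 < 3, ADD comes first.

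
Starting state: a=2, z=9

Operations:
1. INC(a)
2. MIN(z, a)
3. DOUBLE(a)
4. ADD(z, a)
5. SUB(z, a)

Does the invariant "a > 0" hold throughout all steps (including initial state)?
Yes

The invariant holds at every step.

State at each step:
Initial: a=2, z=9
After step 1: a=3, z=9
After step 2: a=3, z=3
After step 3: a=6, z=3
After step 4: a=6, z=9
After step 5: a=6, z=3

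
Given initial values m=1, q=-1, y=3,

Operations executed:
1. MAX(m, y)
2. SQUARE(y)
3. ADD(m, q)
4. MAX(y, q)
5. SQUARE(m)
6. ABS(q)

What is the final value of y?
y = 9

Tracing execution:
Step 1: MAX(m, y) → y = 3
Step 2: SQUARE(y) → y = 9
Step 3: ADD(m, q) → y = 9
Step 4: MAX(y, q) → y = 9
Step 5: SQUARE(m) → y = 9
Step 6: ABS(q) → y = 9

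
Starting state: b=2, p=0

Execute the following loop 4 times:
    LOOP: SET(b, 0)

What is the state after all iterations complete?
b=0, p=0

Iteration trace:
Start: b=2, p=0
After iteration 1: b=0, p=0
After iteration 2: b=0, p=0
After iteration 3: b=0, p=0
After iteration 4: b=0, p=0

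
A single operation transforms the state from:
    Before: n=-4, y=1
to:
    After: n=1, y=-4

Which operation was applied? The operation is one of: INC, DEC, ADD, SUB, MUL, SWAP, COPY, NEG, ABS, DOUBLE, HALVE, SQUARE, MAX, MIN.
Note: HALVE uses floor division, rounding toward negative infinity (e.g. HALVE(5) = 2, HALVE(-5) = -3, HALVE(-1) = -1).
SWAP(y, n)

Analyzing the change:
Before: n=-4, y=1
After: n=1, y=-4
Variable y changed from 1 to -4
Variable n changed from -4 to 1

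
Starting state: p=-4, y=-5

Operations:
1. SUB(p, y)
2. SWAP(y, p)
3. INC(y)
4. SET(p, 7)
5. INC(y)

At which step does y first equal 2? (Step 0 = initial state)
Step 3

Tracing y:
Initial: y = -5
After step 1: y = -5
After step 2: y = 1
After step 3: y = 2 ← first occurrence
After step 4: y = 2
After step 5: y = 3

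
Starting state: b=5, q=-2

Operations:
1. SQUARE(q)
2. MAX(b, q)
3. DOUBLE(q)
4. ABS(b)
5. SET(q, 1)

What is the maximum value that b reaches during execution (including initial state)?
5

Values of b at each step:
Initial: b = 5 ← maximum
After step 1: b = 5
After step 2: b = 5
After step 3: b = 5
After step 4: b = 5
After step 5: b = 5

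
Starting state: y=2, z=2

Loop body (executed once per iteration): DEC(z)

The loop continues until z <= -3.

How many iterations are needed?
5

Tracing iterations:
Initial: y=2, z=2
After iteration 1: y=2, z=1
After iteration 2: y=2, z=0
After iteration 3: y=2, z=-1
After iteration 4: y=2, z=-2
After iteration 5: y=2, z=-3
z <= -3 now holds, so the loop exits after 5 iterations.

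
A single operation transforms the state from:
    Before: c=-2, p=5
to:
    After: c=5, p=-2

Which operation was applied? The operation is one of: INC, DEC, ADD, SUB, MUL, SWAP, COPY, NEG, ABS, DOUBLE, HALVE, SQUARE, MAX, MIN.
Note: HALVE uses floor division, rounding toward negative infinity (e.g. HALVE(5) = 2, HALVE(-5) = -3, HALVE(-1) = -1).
SWAP(p, c)

Analyzing the change:
Before: c=-2, p=5
After: c=5, p=-2
Variable p changed from 5 to -2
Variable c changed from -2 to 5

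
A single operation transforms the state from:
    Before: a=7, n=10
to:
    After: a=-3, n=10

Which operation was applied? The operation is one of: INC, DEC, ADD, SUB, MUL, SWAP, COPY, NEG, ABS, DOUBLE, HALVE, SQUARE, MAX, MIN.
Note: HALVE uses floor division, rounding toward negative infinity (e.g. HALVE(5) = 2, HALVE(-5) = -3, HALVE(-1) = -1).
SUB(a, n)

Analyzing the change:
Before: a=7, n=10
After: a=-3, n=10
Variable a changed from 7 to -3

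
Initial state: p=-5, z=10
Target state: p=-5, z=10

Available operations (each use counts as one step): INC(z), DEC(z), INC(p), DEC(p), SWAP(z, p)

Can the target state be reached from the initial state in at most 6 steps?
Yes

Path (0 steps): 0 steps (already at target)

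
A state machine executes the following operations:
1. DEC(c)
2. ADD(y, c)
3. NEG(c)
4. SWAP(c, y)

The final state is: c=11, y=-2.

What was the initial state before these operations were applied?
c=3, y=9

Working backwards:
Final state: c=11, y=-2
Before step 4 (SWAP(c, y)): c=-2, y=11
Before step 3 (NEG(c)): c=2, y=11
Before step 2 (ADD(y, c)): c=2, y=9
Before step 1 (DEC(c)): c=3, y=9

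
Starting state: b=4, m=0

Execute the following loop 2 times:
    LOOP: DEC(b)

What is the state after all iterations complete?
b=2, m=0

Iteration trace:
Start: b=4, m=0
After iteration 1: b=3, m=0
After iteration 2: b=2, m=0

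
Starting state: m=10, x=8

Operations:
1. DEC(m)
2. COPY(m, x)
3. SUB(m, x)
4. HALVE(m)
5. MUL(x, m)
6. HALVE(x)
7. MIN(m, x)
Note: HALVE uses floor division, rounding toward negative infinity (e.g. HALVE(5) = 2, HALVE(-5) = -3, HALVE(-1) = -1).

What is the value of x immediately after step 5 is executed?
x = 0

Tracing x through execution:
Initial: x = 8
After step 1 (DEC(m)): x = 8
After step 2 (COPY(m, x)): x = 8
After step 3 (SUB(m, x)): x = 8
After step 4 (HALVE(m)): x = 8
After step 5 (MUL(x, m)): x = 0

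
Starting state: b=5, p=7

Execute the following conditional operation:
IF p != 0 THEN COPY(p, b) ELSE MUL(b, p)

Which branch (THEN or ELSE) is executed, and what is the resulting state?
Branch: THEN, Final state: b=5, p=5

Evaluating condition: p != 0
p = 7
Condition is True, so THEN branch executes
After COPY(p, b): b=5, p=5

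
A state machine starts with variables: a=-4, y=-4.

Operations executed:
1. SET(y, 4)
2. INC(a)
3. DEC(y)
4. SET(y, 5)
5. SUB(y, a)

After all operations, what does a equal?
a = -3

Tracing execution:
Step 1: SET(y, 4) → a = -4
Step 2: INC(a) → a = -3
Step 3: DEC(y) → a = -3
Step 4: SET(y, 5) → a = -3
Step 5: SUB(y, a) → a = -3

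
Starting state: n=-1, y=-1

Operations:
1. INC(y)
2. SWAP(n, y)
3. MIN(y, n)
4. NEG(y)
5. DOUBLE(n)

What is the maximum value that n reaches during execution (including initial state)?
0

Values of n at each step:
Initial: n = -1
After step 1: n = -1
After step 2: n = 0 ← maximum
After step 3: n = 0
After step 4: n = 0
After step 5: n = 0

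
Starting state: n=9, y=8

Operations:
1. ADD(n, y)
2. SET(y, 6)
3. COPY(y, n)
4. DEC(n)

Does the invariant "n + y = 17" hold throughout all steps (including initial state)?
No, violated after step 1

The invariant is violated after step 1.

State at each step:
Initial: n=9, y=8
After step 1: n=17, y=8
After step 2: n=17, y=6
After step 3: n=17, y=17
After step 4: n=16, y=17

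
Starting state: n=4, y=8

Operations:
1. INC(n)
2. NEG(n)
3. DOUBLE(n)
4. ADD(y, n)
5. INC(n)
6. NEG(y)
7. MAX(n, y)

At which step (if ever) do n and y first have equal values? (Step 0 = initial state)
Step 7

n and y first become equal after step 7.

Comparing values at each step:
Initial: n=4, y=8
After step 1: n=5, y=8
After step 2: n=-5, y=8
After step 3: n=-10, y=8
After step 4: n=-10, y=-2
After step 5: n=-9, y=-2
After step 6: n=-9, y=2
After step 7: n=2, y=2 ← equal!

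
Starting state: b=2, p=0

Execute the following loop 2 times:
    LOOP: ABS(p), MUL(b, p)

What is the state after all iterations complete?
b=0, p=0

Iteration trace:
Start: b=2, p=0
After iteration 1: b=0, p=0
After iteration 2: b=0, p=0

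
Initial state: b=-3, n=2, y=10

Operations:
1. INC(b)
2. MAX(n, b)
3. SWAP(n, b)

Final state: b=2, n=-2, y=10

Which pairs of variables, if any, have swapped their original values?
None

Comparing initial and final values:
y: 10 → 10
n: 2 → -2
b: -3 → 2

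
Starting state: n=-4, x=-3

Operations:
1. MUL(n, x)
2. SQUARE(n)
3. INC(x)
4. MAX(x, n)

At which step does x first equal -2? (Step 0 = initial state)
Step 3

Tracing x:
Initial: x = -3
After step 1: x = -3
After step 2: x = -3
After step 3: x = -2 ← first occurrence
After step 4: x = 144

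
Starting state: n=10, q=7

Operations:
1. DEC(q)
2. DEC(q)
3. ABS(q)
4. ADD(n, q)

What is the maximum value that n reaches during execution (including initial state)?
15

Values of n at each step:
Initial: n = 10
After step 1: n = 10
After step 2: n = 10
After step 3: n = 10
After step 4: n = 15 ← maximum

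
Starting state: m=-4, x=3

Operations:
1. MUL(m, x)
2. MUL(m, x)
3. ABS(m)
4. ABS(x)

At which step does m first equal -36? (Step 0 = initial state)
Step 2

Tracing m:
Initial: m = -4
After step 1: m = -12
After step 2: m = -36 ← first occurrence
After step 3: m = 36
After step 4: m = 36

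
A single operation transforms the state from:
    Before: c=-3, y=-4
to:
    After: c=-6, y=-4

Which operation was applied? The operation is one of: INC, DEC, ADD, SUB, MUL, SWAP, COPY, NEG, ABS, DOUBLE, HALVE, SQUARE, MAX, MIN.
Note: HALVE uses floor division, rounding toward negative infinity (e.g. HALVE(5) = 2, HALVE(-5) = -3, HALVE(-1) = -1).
DOUBLE(c)

Analyzing the change:
Before: c=-3, y=-4
After: c=-6, y=-4
Variable c changed from -3 to -6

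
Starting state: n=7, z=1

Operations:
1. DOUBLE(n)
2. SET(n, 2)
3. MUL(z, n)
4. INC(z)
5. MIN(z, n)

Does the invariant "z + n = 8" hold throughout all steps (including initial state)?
No, violated after step 1

The invariant is violated after step 1.

State at each step:
Initial: n=7, z=1
After step 1: n=14, z=1
After step 2: n=2, z=1
After step 3: n=2, z=2
After step 4: n=2, z=3
After step 5: n=2, z=2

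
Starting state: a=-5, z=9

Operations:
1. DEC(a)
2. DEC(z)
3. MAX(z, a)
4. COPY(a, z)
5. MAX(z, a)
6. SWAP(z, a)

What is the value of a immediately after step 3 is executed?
a = -6

Tracing a through execution:
Initial: a = -5
After step 1 (DEC(a)): a = -6
After step 2 (DEC(z)): a = -6
After step 3 (MAX(z, a)): a = -6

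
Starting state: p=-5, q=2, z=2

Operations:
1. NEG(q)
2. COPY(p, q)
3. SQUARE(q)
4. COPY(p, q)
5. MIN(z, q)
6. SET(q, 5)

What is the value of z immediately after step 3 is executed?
z = 2

Tracing z through execution:
Initial: z = 2
After step 1 (NEG(q)): z = 2
After step 2 (COPY(p, q)): z = 2
After step 3 (SQUARE(q)): z = 2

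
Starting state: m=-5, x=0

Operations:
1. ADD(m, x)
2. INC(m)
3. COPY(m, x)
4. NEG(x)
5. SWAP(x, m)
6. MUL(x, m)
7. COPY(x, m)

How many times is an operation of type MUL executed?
1

Counting MUL operations:
Step 6: MUL(x, m) ← MUL
Total: 1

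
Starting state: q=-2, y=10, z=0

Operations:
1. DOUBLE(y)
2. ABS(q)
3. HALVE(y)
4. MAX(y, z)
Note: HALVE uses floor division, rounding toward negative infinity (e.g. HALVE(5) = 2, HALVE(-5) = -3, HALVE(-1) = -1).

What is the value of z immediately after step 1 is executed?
z = 0

Tracing z through execution:
Initial: z = 0
After step 1 (DOUBLE(y)): z = 0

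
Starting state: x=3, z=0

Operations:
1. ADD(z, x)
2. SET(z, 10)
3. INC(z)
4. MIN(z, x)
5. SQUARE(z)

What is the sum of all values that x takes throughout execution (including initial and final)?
18

Values of x at each step:
Initial: x = 3
After step 1: x = 3
After step 2: x = 3
After step 3: x = 3
After step 4: x = 3
After step 5: x = 3
Sum = 3 + 3 + 3 + 3 + 3 + 3 = 18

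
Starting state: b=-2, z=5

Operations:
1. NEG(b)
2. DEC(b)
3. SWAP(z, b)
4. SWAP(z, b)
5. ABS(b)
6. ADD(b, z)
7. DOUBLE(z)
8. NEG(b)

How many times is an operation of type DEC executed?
1

Counting DEC operations:
Step 2: DEC(b) ← DEC
Total: 1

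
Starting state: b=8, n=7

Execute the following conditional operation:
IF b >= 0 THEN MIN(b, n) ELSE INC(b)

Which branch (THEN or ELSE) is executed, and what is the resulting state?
Branch: THEN, Final state: b=7, n=7

Evaluating condition: b >= 0
b = 8
Condition is True, so THEN branch executes
After MIN(b, n): b=7, n=7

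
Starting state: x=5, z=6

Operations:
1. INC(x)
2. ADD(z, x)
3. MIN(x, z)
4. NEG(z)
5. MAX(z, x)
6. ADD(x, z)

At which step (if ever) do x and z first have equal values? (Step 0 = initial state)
Step 1

x and z first become equal after step 1.

Comparing values at each step:
Initial: x=5, z=6
After step 1: x=6, z=6 ← equal!
After step 2: x=6, z=12
After step 3: x=6, z=12
After step 4: x=6, z=-12
After step 5: x=6, z=6 ← equal!
After step 6: x=12, z=6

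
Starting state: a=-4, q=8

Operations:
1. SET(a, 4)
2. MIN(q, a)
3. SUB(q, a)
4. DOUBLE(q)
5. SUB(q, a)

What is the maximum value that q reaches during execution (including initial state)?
8

Values of q at each step:
Initial: q = 8 ← maximum
After step 1: q = 8
After step 2: q = 4
After step 3: q = 0
After step 4: q = 0
After step 5: q = -4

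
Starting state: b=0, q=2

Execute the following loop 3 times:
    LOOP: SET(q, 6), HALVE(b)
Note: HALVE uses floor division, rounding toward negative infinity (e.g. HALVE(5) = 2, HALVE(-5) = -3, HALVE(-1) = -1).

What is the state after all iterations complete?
b=0, q=6

Iteration trace:
Start: b=0, q=2
After iteration 1: b=0, q=6
After iteration 2: b=0, q=6
After iteration 3: b=0, q=6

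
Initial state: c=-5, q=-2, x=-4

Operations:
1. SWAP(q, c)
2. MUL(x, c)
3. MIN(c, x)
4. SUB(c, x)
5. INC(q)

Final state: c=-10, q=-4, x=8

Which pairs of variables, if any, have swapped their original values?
None

Comparing initial and final values:
c: -5 → -10
q: -2 → -4
x: -4 → 8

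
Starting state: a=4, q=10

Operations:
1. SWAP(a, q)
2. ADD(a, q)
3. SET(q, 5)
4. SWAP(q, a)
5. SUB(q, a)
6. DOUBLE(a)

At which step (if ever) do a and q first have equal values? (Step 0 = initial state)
Never

a and q never become equal during execution.

Comparing values at each step:
Initial: a=4, q=10
After step 1: a=10, q=4
After step 2: a=14, q=4
After step 3: a=14, q=5
After step 4: a=5, q=14
After step 5: a=5, q=9
After step 6: a=10, q=9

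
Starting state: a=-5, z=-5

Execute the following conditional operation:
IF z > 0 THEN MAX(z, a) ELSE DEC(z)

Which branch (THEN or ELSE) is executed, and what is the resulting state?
Branch: ELSE, Final state: a=-5, z=-6

Evaluating condition: z > 0
z = -5
Condition is False, so ELSE branch executes
After DEC(z): a=-5, z=-6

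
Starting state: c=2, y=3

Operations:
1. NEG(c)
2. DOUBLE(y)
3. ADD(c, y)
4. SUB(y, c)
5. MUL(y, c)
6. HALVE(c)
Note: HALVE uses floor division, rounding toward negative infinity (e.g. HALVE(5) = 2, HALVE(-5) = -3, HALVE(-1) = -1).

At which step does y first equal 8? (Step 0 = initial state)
Step 5

Tracing y:
Initial: y = 3
After step 1: y = 3
After step 2: y = 6
After step 3: y = 6
After step 4: y = 2
After step 5: y = 8 ← first occurrence
After step 6: y = 8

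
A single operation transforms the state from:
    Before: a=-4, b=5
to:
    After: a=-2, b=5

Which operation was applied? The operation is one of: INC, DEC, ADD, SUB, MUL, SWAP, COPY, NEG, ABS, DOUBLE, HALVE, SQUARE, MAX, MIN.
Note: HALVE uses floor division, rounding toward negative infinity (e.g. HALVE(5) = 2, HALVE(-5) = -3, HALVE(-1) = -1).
HALVE(a)

Analyzing the change:
Before: a=-4, b=5
After: a=-2, b=5
Variable a changed from -4 to -2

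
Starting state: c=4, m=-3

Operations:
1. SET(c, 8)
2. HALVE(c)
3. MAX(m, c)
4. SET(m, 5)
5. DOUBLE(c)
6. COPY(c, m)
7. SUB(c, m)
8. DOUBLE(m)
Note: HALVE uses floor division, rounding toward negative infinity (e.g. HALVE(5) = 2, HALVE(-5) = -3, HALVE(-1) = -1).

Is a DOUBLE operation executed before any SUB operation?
Yes

First DOUBLE: step 5
First SUB: step 7
Since 5 < 7, DOUBLE comes first.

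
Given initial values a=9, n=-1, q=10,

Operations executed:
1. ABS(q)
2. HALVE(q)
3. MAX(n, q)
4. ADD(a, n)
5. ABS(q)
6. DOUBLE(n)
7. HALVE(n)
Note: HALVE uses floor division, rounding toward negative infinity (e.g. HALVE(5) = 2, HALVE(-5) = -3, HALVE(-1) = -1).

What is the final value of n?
n = 5

Tracing execution:
Step 1: ABS(q) → n = -1
Step 2: HALVE(q) → n = -1
Step 3: MAX(n, q) → n = 5
Step 4: ADD(a, n) → n = 5
Step 5: ABS(q) → n = 5
Step 6: DOUBLE(n) → n = 10
Step 7: HALVE(n) → n = 5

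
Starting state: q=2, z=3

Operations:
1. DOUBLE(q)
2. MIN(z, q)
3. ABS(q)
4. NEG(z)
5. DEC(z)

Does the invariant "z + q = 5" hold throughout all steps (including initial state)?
No, violated after step 1

The invariant is violated after step 1.

State at each step:
Initial: q=2, z=3
After step 1: q=4, z=3
After step 2: q=4, z=3
After step 3: q=4, z=3
After step 4: q=4, z=-3
After step 5: q=4, z=-4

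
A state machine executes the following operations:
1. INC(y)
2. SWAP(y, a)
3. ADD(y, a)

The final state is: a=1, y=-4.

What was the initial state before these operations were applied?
a=-5, y=0

Working backwards:
Final state: a=1, y=-4
Before step 3 (ADD(y, a)): a=1, y=-5
Before step 2 (SWAP(y, a)): a=-5, y=1
Before step 1 (INC(y)): a=-5, y=0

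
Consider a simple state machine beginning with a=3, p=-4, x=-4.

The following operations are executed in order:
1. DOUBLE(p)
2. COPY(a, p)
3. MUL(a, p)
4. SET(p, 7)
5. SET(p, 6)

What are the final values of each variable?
{a: 64, p: 6, x: -4}

Step-by-step execution:
Initial: a=3, p=-4, x=-4
After step 1 (DOUBLE(p)): a=3, p=-8, x=-4
After step 2 (COPY(a, p)): a=-8, p=-8, x=-4
After step 3 (MUL(a, p)): a=64, p=-8, x=-4
After step 4 (SET(p, 7)): a=64, p=7, x=-4
After step 5 (SET(p, 6)): a=64, p=6, x=-4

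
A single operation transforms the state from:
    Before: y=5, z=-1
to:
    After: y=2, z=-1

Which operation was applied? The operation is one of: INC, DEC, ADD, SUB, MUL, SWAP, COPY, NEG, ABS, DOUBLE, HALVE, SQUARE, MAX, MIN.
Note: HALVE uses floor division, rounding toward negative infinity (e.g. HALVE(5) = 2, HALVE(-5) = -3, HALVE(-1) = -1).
HALVE(y)

Analyzing the change:
Before: y=5, z=-1
After: y=2, z=-1
Variable y changed from 5 to 2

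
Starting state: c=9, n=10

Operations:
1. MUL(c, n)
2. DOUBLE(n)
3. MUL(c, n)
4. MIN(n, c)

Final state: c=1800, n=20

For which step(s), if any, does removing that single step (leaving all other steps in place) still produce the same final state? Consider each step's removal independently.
Step(s) 4

Testing removal of each single step:
Without step 1: final = c=180, n=20 (different)
Without step 2: final = c=900, n=10 (different)
Without step 3: final = c=90, n=20 (different)
Without step 4: final = c=1800, n=20 (same)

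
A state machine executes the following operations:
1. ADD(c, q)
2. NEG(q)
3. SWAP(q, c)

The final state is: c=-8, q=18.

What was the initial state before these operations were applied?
c=10, q=8

Working backwards:
Final state: c=-8, q=18
Before step 3 (SWAP(q, c)): c=18, q=-8
Before step 2 (NEG(q)): c=18, q=8
Before step 1 (ADD(c, q)): c=10, q=8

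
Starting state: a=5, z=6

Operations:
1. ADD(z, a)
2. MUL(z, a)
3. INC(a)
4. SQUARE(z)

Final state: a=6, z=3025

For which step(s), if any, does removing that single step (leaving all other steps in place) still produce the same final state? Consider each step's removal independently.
None - removing any single step changes the final result

Testing removal of each single step:
Without step 1: final = a=6, z=900 (different)
Without step 2: final = a=6, z=121 (different)
Without step 3: final = a=5, z=3025 (different)
Without step 4: final = a=6, z=55 (different)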